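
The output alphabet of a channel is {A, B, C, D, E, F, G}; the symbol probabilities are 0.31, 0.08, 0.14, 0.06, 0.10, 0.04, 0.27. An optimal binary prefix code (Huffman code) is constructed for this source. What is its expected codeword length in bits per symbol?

Repeatedly combine the two least-probable nodes; the expected code length is the sum of the merged weights.
merge 1/25 + 3/50 → 1/10
merge 2/25 + 1/10 → 9/50
merge 1/10 + 7/50 → 6/25
merge 9/50 + 6/25 → 21/50
merge 27/100 + 31/100 → 29/50
merge 21/50 + 29/50 → 1
L = 1/10 + 9/50 + 6/25 + 21/50 + 29/50 + 1 = 63/25 = 2.52 bits/symbol.

2.52 bits/symbol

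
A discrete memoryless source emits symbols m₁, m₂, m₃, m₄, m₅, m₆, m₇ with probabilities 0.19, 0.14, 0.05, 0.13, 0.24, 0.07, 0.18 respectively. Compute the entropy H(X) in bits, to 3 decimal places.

H = −Σ pᵢ log₂ pᵢ.
−0.19·log₂(0.19) = 0.4552
−0.14·log₂(0.14) = 0.3971
−0.05·log₂(0.05) = 0.2161
−0.13·log₂(0.13) = 0.3826
−0.24·log₂(0.24) = 0.4941
−0.07·log₂(0.07) = 0.2686
−0.18·log₂(0.18) = 0.4453
Sum ≈ 2.6591 → 2.659 bits.

2.659 bits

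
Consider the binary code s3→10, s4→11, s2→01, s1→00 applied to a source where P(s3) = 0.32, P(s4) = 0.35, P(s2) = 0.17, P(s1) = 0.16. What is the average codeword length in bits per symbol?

2 bits/symbol

L̄ = Σ pᵢ·ℓᵢ = 0.32·2 + 0.35·2 + 0.17·2 + 0.16·2 = 2 bits/symbol.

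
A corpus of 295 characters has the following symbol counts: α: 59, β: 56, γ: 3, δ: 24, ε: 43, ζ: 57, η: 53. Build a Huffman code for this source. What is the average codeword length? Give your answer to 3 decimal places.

2.698 bits/symbol

Probabilities are the counts divided by 295.
Repeatedly combine the two least-probable nodes; the expected code length is the sum of the merged weights.
merge 3/295 + 24/295 → 27/295
merge 27/295 + 43/295 → 14/59
merge 53/295 + 56/295 → 109/295
merge 57/295 + 1/5 → 116/295
merge 14/59 + 109/295 → 179/295
merge 116/295 + 179/295 → 1
L = 27/295 + 14/59 + 109/295 + 116/295 + 179/295 + 1 = 796/295 ≈ 2.698 bits/symbol.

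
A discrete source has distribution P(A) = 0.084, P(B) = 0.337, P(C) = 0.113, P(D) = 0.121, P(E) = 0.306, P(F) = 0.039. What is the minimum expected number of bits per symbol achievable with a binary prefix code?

Repeatedly combine the two least-probable nodes; the expected code length is the sum of the merged weights.
merge 39/1000 + 21/250 → 123/1000
merge 113/1000 + 121/1000 → 117/500
merge 123/1000 + 117/500 → 357/1000
merge 153/500 + 337/1000 → 643/1000
merge 357/1000 + 643/1000 → 1
L = 123/1000 + 117/500 + 357/1000 + 643/1000 + 1 = 2357/1000 = 2.357 bits/symbol.

2.357 bits/symbol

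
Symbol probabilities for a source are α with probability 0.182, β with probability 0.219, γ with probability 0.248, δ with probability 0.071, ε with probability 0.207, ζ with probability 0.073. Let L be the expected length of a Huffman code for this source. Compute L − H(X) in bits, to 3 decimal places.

0.027 bits

Entropy H = −Σ p log₂ p ≈ 2.4430 bits.
Huffman merges: 71/1000+73/1000→18/125; 18/125+91/500→163/500; 207/1000+219/1000→213/500; 31/125+163/500→287/500; 213/500+287/500→1. L = 247/100 ≈ 2.4700.
L − H = 2.4700 − 2.4430 = 0.027 bits.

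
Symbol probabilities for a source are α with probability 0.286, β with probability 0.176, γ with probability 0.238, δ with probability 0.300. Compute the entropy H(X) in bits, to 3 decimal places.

1.972 bits

H = −Σ pᵢ log₂ pᵢ.
−0.286·log₂(0.286) = 0.5165
−0.176·log₂(0.176) = 0.4411
−0.238·log₂(0.238) = 0.4929
−0.300·log₂(0.300) = 0.5211
Sum ≈ 1.9716 → 1.972 bits.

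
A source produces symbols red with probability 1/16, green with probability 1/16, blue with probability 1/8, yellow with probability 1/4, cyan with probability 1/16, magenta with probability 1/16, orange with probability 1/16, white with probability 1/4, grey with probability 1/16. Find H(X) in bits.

Each probability is a power of 1/2, so log₂(1/p) is an integer.
H = Σ p·log₂(1/p) = 1/16·4 + 1/16·4 + 1/8·3 + 1/4·2 + 1/16·4 + 1/16·4 + 1/16·4 + 1/4·2 + 1/16·4 = 2.875 bits.

2.875 bits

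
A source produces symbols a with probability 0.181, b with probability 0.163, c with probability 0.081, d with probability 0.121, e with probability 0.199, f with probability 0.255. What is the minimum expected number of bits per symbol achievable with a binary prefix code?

Repeatedly combine the two least-probable nodes; the expected code length is the sum of the merged weights.
merge 81/1000 + 121/1000 → 101/500
merge 163/1000 + 181/1000 → 43/125
merge 199/1000 + 101/500 → 401/1000
merge 51/200 + 43/125 → 599/1000
merge 401/1000 + 599/1000 → 1
L = 101/500 + 43/125 + 401/1000 + 599/1000 + 1 = 1273/500 = 2.546 bits/symbol.

2.546 bits/symbol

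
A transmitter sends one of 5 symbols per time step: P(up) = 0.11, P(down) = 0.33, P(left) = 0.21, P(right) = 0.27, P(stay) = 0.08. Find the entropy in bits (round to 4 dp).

2.1525 bits

H = −Σ pᵢ log₂ pᵢ.
−0.11·log₂(0.11) = 0.3503
−0.33·log₂(0.33) = 0.5278
−0.21·log₂(0.21) = 0.4728
−0.27·log₂(0.27) = 0.5100
−0.08·log₂(0.08) = 0.2915
Sum ≈ 2.1525 → 2.1525 bits.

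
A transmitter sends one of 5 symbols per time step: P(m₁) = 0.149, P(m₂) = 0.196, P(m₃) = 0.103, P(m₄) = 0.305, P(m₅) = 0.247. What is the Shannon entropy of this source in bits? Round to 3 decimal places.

2.229 bits

H = −Σ pᵢ log₂ pᵢ.
−0.149·log₂(0.149) = 0.4092
−0.196·log₂(0.196) = 0.4608
−0.103·log₂(0.103) = 0.3378
−0.305·log₂(0.305) = 0.5225
−0.247·log₂(0.247) = 0.4983
Sum ≈ 2.2286 → 2.229 bits.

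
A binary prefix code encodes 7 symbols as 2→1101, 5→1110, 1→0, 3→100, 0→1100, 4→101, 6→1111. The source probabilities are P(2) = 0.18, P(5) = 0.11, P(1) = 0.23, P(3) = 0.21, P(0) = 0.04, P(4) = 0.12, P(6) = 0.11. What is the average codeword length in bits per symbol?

L̄ = Σ pᵢ·ℓᵢ = 0.18·4 + 0.11·4 + 0.23·1 + 0.21·3 + 0.04·4 + 0.12·3 + 0.11·4 = 2.98 bits/symbol.

2.98 bits/symbol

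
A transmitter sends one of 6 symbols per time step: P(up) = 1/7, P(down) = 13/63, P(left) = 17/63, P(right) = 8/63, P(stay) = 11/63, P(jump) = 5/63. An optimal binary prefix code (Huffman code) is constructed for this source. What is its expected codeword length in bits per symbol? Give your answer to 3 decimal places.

Repeatedly combine the two least-probable nodes; the expected code length is the sum of the merged weights.
merge 5/63 + 8/63 → 13/63
merge 1/7 + 11/63 → 20/63
merge 13/63 + 13/63 → 26/63
merge 17/63 + 20/63 → 37/63
merge 26/63 + 37/63 → 1
L = 13/63 + 20/63 + 26/63 + 37/63 + 1 = 53/21 ≈ 2.524 bits/symbol.

2.524 bits/symbol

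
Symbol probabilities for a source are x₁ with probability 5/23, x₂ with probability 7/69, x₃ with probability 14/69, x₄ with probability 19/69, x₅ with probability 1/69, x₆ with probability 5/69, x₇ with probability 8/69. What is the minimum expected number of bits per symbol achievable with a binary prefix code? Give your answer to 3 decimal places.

Repeatedly combine the two least-probable nodes; the expected code length is the sum of the merged weights.
merge 1/69 + 5/69 → 2/23
merge 2/23 + 7/69 → 13/69
merge 8/69 + 13/69 → 7/23
merge 14/69 + 5/23 → 29/69
merge 19/69 + 7/23 → 40/69
merge 29/69 + 40/69 → 1
L = 2/23 + 13/69 + 7/23 + 29/69 + 40/69 + 1 = 178/69 ≈ 2.580 bits/symbol.

2.580 bits/symbol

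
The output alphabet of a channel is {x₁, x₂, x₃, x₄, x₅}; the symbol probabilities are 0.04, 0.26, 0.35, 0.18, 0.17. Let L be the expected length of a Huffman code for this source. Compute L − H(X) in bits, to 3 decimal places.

0.109 bits

Entropy H = −Σ p log₂ p ≈ 2.1010 bits.
Huffman merges: 1/25+17/100→21/100; 9/50+21/100→39/100; 13/50+7/20→61/100; 39/100+61/100→1. L = 221/100 ≈ 2.2100.
L − H = 2.2100 − 2.1010 = 0.109 bits.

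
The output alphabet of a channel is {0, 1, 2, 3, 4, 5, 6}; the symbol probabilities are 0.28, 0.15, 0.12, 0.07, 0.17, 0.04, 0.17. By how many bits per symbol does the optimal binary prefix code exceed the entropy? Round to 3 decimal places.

Entropy H = −Σ p log₂ p ≈ 2.6153 bits.
Huffman merges: 1/25+7/100→11/100; 11/100+3/25→23/100; 3/20+17/100→8/25; 17/100+23/100→2/5; 7/25+8/25→3/5; 2/5+3/5→1. L = 133/50 ≈ 2.6600.
L − H = 2.6600 − 2.6153 = 0.045 bits.

0.045 bits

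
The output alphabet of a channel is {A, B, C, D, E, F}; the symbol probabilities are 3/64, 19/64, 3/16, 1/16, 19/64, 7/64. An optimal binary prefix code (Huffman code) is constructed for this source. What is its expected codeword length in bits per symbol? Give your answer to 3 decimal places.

Repeatedly combine the two least-probable nodes; the expected code length is the sum of the merged weights.
merge 3/64 + 1/16 → 7/64
merge 7/64 + 7/64 → 7/32
merge 3/16 + 7/32 → 13/32
merge 19/64 + 19/64 → 19/32
merge 13/32 + 19/32 → 1
L = 7/64 + 7/32 + 13/32 + 19/32 + 1 = 149/64 ≈ 2.328 bits/symbol.

2.328 bits/symbol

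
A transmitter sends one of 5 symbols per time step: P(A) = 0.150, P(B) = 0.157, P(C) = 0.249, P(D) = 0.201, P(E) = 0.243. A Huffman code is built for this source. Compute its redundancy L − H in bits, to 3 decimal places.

0.016 bits

Entropy H = −Σ p log₂ p ≈ 2.2906 bits.
Huffman merges: 3/20+157/1000→307/1000; 201/1000+243/1000→111/250; 249/1000+307/1000→139/250; 111/250+139/250→1. L = 2307/1000 ≈ 2.3070.
L − H = 2.3070 − 2.2906 = 0.016 bits.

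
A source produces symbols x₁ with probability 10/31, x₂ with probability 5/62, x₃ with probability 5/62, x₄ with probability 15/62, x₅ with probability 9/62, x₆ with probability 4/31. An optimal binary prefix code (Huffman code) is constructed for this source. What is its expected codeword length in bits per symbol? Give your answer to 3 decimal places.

2.435 bits/symbol

Repeatedly combine the two least-probable nodes; the expected code length is the sum of the merged weights.
merge 5/62 + 5/62 → 5/31
merge 4/31 + 9/62 → 17/62
merge 5/31 + 15/62 → 25/62
merge 17/62 + 10/31 → 37/62
merge 25/62 + 37/62 → 1
L = 5/31 + 17/62 + 25/62 + 37/62 + 1 = 151/62 ≈ 2.435 bits/symbol.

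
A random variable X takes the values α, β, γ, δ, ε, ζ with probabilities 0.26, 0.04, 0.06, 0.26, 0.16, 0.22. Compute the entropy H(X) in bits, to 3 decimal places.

2.343 bits

H = −Σ pᵢ log₂ pᵢ.
−0.26·log₂(0.26) = 0.5053
−0.04·log₂(0.04) = 0.1858
−0.06·log₂(0.06) = 0.2435
−0.26·log₂(0.26) = 0.5053
−0.16·log₂(0.16) = 0.4230
−0.22·log₂(0.22) = 0.4806
Sum ≈ 2.3435 → 2.343 bits.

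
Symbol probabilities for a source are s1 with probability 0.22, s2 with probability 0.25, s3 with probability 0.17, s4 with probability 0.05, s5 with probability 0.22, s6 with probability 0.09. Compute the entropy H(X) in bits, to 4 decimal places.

2.4245 bits

H = −Σ pᵢ log₂ pᵢ.
−0.22·log₂(0.22) = 0.4806
−0.25·log₂(0.25) = 0.5000
−0.17·log₂(0.17) = 0.4346
−0.05·log₂(0.05) = 0.2161
−0.22·log₂(0.22) = 0.4806
−0.09·log₂(0.09) = 0.3127
Sum ≈ 2.4245 → 2.4245 bits.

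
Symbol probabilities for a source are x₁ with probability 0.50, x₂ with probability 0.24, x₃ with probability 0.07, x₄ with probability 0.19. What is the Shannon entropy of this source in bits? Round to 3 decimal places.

1.718 bits

H = −Σ pᵢ log₂ pᵢ.
−0.50·log₂(0.50) = 0.5000
−0.24·log₂(0.24) = 0.4941
−0.07·log₂(0.07) = 0.2686
−0.19·log₂(0.19) = 0.4552
Sum ≈ 1.7179 → 1.718 bits.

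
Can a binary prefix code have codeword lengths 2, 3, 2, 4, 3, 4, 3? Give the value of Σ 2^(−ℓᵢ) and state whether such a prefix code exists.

1; yes

With common denominator 2^4 = 16: Σ 2^(−ℓᵢ) = 4/16 + 2/16 + 4/16 + 1/16 + 2/16 + 1/16 + 2/16 = 16/16 = 1.
Kraft's inequality requires Σ ≤ 1; here Σ = 1 ≤ 1, so such a prefix code exists.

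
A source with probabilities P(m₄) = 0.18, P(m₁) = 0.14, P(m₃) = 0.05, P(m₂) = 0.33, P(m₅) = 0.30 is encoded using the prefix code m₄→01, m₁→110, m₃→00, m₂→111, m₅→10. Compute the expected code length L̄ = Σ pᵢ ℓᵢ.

L̄ = Σ pᵢ·ℓᵢ = 0.18·2 + 0.14·3 + 0.05·2 + 0.33·3 + 0.30·2 = 2.47 bits/symbol.

2.47 bits/symbol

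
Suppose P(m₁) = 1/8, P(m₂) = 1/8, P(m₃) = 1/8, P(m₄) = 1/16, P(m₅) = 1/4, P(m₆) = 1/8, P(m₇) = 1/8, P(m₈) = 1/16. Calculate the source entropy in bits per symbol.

2.875 bits

Each probability is a power of 1/2, so log₂(1/p) is an integer.
H = Σ p·log₂(1/p) = 1/8·3 + 1/8·3 + 1/8·3 + 1/16·4 + 1/4·2 + 1/8·3 + 1/8·3 + 1/16·4 = 2.875 bits.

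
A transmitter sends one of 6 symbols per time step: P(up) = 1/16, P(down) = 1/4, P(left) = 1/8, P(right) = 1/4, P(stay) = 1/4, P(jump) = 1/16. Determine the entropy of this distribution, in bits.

2.375 bits

Each probability is a power of 1/2, so log₂(1/p) is an integer.
H = Σ p·log₂(1/p) = 1/16·4 + 1/4·2 + 1/8·3 + 1/4·2 + 1/4·2 + 1/16·4 = 2.375 bits.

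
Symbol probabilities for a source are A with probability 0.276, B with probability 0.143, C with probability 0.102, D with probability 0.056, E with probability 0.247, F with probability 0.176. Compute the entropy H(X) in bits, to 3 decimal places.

2.422 bits

H = −Σ pᵢ log₂ pᵢ.
−0.276·log₂(0.276) = 0.5126
−0.143·log₂(0.143) = 0.4012
−0.102·log₂(0.102) = 0.3359
−0.056·log₂(0.056) = 0.2329
−0.247·log₂(0.247) = 0.4983
−0.176·log₂(0.176) = 0.4411
Sum ≈ 2.4221 → 2.422 bits.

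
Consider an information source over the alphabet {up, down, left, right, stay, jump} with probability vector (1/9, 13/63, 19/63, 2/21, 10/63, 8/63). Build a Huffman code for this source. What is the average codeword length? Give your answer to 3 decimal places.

Repeatedly combine the two least-probable nodes; the expected code length is the sum of the merged weights.
merge 2/21 + 1/9 → 13/63
merge 8/63 + 10/63 → 2/7
merge 13/63 + 13/63 → 26/63
merge 2/7 + 19/63 → 37/63
merge 26/63 + 37/63 → 1
L = 13/63 + 2/7 + 26/63 + 37/63 + 1 = 157/63 ≈ 2.492 bits/symbol.

2.492 bits/symbol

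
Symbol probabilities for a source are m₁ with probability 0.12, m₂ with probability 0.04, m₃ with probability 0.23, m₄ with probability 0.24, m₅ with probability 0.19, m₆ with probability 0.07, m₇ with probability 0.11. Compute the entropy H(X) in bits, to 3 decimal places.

H = −Σ pᵢ log₂ pᵢ.
−0.12·log₂(0.12) = 0.3671
−0.04·log₂(0.04) = 0.1858
−0.23·log₂(0.23) = 0.4877
−0.24·log₂(0.24) = 0.4941
−0.19·log₂(0.19) = 0.4552
−0.07·log₂(0.07) = 0.2686
−0.11·log₂(0.11) = 0.3503
Sum ≈ 2.6087 → 2.609 bits.

2.609 bits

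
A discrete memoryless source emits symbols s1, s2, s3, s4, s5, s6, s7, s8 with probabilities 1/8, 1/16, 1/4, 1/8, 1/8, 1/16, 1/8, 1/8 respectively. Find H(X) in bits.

2.875 bits

Each probability is a power of 1/2, so log₂(1/p) is an integer.
H = Σ p·log₂(1/p) = 1/8·3 + 1/16·4 + 1/4·2 + 1/8·3 + 1/8·3 + 1/16·4 + 1/8·3 + 1/8·3 = 2.875 bits.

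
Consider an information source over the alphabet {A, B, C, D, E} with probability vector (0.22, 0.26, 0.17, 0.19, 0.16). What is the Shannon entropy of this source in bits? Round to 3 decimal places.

2.299 bits

H = −Σ pᵢ log₂ pᵢ.
−0.22·log₂(0.22) = 0.4806
−0.26·log₂(0.26) = 0.5053
−0.17·log₂(0.17) = 0.4346
−0.19·log₂(0.19) = 0.4552
−0.16·log₂(0.16) = 0.4230
Sum ≈ 2.2987 → 2.299 bits.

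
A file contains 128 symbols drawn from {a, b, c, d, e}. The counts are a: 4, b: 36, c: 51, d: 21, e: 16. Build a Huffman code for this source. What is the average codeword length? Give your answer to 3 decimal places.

Probabilities are the counts divided by 128.
Repeatedly combine the two least-probable nodes; the expected code length is the sum of the merged weights.
merge 1/32 + 1/8 → 5/32
merge 5/32 + 21/128 → 41/128
merge 9/32 + 41/128 → 77/128
merge 51/128 + 77/128 → 1
L = 5/32 + 41/128 + 77/128 + 1 = 133/64 ≈ 2.078 bits/symbol.

2.078 bits/symbol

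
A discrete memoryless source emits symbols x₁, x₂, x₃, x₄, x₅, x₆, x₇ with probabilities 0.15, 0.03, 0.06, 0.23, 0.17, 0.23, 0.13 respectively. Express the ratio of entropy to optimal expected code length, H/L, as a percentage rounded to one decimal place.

98.8%

Entropy H = −Σ p log₂ p ≈ 2.5984 bits.
Huffman merges: 3/100+3/50→9/100; 9/100+13/100→11/50; 3/20+17/100→8/25; 11/50+23/100→9/20; 23/100+8/25→11/20; 9/20+11/20→1. L = 263/100 ≈ 2.6300.
Efficiency = H/L = 2.5984/2.6300 = 98.8%.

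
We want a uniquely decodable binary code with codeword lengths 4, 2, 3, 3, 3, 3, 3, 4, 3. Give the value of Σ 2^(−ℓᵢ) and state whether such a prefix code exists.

With common denominator 2^4 = 16: Σ 2^(−ℓᵢ) = 1/16 + 4/16 + 2/16 + 2/16 + 2/16 + 2/16 + 2/16 + 1/16 + 2/16 = 18/16 = 1.125.
Kraft's inequality requires Σ ≤ 1; here Σ = 1.125 > 1, so no such prefix code exists.

1.125; no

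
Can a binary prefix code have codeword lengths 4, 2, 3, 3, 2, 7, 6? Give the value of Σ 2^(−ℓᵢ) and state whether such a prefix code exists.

0.8359375; yes

With common denominator 2^7 = 128: Σ 2^(−ℓᵢ) = 8/128 + 32/128 + 16/128 + 16/128 + 32/128 + 1/128 + 2/128 = 107/128 = 0.8359375.
Kraft's inequality requires Σ ≤ 1; here Σ = 0.8359375 ≤ 1, so such a prefix code exists.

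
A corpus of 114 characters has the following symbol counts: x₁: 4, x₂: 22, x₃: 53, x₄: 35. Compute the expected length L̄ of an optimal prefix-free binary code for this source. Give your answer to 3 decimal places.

Probabilities are the counts divided by 114.
Repeatedly combine the two least-probable nodes; the expected code length is the sum of the merged weights.
merge 2/57 + 11/57 → 13/57
merge 13/57 + 35/114 → 61/114
merge 53/114 + 61/114 → 1
L = 13/57 + 61/114 + 1 = 67/38 ≈ 1.763 bits/symbol.

1.763 bits/symbol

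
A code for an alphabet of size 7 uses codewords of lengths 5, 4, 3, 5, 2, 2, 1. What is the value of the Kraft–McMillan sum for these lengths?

With common denominator 2^5 = 32: Σ 2^(−ℓᵢ) = 1/32 + 2/32 + 4/32 + 1/32 + 8/32 + 8/32 + 16/32 = 40/32 = 1.25.

1.25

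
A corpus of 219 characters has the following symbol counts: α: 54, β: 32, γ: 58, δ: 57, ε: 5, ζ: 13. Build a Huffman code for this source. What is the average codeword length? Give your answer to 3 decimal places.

2.311 bits/symbol

Probabilities are the counts divided by 219.
Repeatedly combine the two least-probable nodes; the expected code length is the sum of the merged weights.
merge 5/219 + 13/219 → 6/73
merge 6/73 + 32/219 → 50/219
merge 50/219 + 18/73 → 104/219
merge 19/73 + 58/219 → 115/219
merge 104/219 + 115/219 → 1
L = 6/73 + 50/219 + 104/219 + 115/219 + 1 = 506/219 ≈ 2.311 bits/symbol.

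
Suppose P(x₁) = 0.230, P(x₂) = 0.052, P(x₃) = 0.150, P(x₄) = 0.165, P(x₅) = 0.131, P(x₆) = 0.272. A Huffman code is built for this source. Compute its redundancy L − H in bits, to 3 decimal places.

Entropy H = −Σ p log₂ p ≈ 2.4440 bits.
Huffman merges: 13/250+131/1000→183/1000; 3/20+33/200→63/200; 183/1000+23/100→413/1000; 34/125+63/200→587/1000; 413/1000+587/1000→1. L = 1249/500 ≈ 2.4980.
L − H = 2.4980 − 2.4440 = 0.054 bits.

0.054 bits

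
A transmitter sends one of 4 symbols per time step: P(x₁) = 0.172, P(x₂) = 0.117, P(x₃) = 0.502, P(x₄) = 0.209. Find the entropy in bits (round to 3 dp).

1.770 bits

H = −Σ pᵢ log₂ pᵢ.
−0.172·log₂(0.172) = 0.4368
−0.117·log₂(0.117) = 0.3622
−0.502·log₂(0.502) = 0.4991
−0.209·log₂(0.209) = 0.4720
Sum ≈ 1.7701 → 1.770 bits.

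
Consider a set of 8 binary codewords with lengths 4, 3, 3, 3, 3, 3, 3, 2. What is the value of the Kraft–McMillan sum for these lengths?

With common denominator 2^4 = 16: Σ 2^(−ℓᵢ) = 1/16 + 2/16 + 2/16 + 2/16 + 2/16 + 2/16 + 2/16 + 4/16 = 17/16 = 1.0625.

1.0625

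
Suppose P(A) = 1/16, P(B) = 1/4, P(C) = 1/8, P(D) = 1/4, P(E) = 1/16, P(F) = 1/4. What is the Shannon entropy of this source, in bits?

2.375 bits

Each probability is a power of 1/2, so log₂(1/p) is an integer.
H = Σ p·log₂(1/p) = 1/16·4 + 1/4·2 + 1/8·3 + 1/4·2 + 1/16·4 + 1/4·2 = 2.375 bits.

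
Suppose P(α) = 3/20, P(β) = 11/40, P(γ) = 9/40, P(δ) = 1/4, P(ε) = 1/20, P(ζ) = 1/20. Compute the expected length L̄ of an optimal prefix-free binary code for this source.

2.35 bits/symbol

Repeatedly combine the two least-probable nodes; the expected code length is the sum of the merged weights.
merge 1/20 + 1/20 → 1/10
merge 1/10 + 3/20 → 1/4
merge 9/40 + 1/4 → 19/40
merge 1/4 + 11/40 → 21/40
merge 19/40 + 21/40 → 1
L = 1/10 + 1/4 + 19/40 + 21/40 + 1 = 47/20 = 2.35 bits/symbol.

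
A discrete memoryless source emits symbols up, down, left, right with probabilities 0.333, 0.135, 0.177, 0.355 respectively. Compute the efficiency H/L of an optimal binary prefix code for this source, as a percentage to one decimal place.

96.6%

Entropy H = −Σ p log₂ p ≈ 1.8909 bits.
Huffman merges: 27/200+177/1000→39/125; 39/125+333/1000→129/200; 71/200+129/200→1. L = 1957/1000 ≈ 1.9570.
Efficiency = H/L = 1.8909/1.9570 = 96.6%.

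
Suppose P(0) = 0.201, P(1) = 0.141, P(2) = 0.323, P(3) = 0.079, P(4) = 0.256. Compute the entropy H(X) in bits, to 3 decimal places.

2.183 bits

H = −Σ pᵢ log₂ pᵢ.
−0.201·log₂(0.201) = 0.4653
−0.141·log₂(0.141) = 0.3985
−0.323·log₂(0.323) = 0.5266
−0.079·log₂(0.079) = 0.2893
−0.256·log₂(0.256) = 0.5032
Sum ≈ 2.1829 → 2.183 bits.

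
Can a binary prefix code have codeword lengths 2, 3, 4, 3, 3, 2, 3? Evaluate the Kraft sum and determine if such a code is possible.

With common denominator 2^4 = 16: Σ 2^(−ℓᵢ) = 4/16 + 2/16 + 1/16 + 2/16 + 2/16 + 4/16 + 2/16 = 17/16 = 1.0625.
Kraft's inequality requires Σ ≤ 1; here Σ = 1.0625 > 1, so no such prefix code exists.

1.0625; no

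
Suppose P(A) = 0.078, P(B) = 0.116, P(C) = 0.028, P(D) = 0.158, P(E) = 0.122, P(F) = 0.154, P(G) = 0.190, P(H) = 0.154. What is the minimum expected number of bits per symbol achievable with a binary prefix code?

Repeatedly combine the two least-probable nodes; the expected code length is the sum of the merged weights.
merge 7/250 + 39/500 → 53/500
merge 53/500 + 29/250 → 111/500
merge 61/500 + 77/500 → 69/250
merge 77/500 + 79/500 → 39/125
merge 19/100 + 111/500 → 103/250
merge 69/250 + 39/125 → 147/250
merge 103/250 + 147/250 → 1
L = 53/500 + 111/500 + 69/250 + 39/125 + 103/250 + 147/250 + 1 = 729/250 = 2.916 bits/symbol.

2.916 bits/symbol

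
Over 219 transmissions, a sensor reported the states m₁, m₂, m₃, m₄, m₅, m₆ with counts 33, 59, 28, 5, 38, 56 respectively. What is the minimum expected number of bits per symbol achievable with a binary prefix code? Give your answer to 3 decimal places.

2.452 bits/symbol

Probabilities are the counts divided by 219.
Repeatedly combine the two least-probable nodes; the expected code length is the sum of the merged weights.
merge 5/219 + 28/219 → 11/73
merge 11/73 + 11/73 → 22/73
merge 38/219 + 56/219 → 94/219
merge 59/219 + 22/73 → 125/219
merge 94/219 + 125/219 → 1
L = 11/73 + 22/73 + 94/219 + 125/219 + 1 = 179/73 ≈ 2.452 bits/symbol.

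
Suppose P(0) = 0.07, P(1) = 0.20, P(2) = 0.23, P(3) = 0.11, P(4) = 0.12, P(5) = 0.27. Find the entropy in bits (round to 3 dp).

H = −Σ pᵢ log₂ pᵢ.
−0.07·log₂(0.07) = 0.2686
−0.20·log₂(0.20) = 0.4644
−0.23·log₂(0.23) = 0.4877
−0.11·log₂(0.11) = 0.3503
−0.12·log₂(0.12) = 0.3671
−0.27·log₂(0.27) = 0.5100
Sum ≈ 2.4480 → 2.448 bits.

2.448 bits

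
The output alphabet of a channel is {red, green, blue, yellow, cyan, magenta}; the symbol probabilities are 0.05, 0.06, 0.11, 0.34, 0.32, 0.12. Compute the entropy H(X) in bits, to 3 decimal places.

H = −Σ pᵢ log₂ pᵢ.
−0.05·log₂(0.05) = 0.2161
−0.06·log₂(0.06) = 0.2435
−0.11·log₂(0.11) = 0.3503
−0.34·log₂(0.34) = 0.5292
−0.32·log₂(0.32) = 0.5260
−0.12·log₂(0.12) = 0.3671
Sum ≈ 2.2322 → 2.232 bits.

2.232 bits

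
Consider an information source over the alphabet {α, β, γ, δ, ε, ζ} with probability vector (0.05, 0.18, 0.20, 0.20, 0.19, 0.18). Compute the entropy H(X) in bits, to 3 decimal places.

2.491 bits

H = −Σ pᵢ log₂ pᵢ.
−0.05·log₂(0.05) = 0.2161
−0.18·log₂(0.18) = 0.4453
−0.20·log₂(0.20) = 0.4644
−0.20·log₂(0.20) = 0.4644
−0.19·log₂(0.19) = 0.4552
−0.18·log₂(0.18) = 0.4453
Sum ≈ 2.4907 → 2.491 bits.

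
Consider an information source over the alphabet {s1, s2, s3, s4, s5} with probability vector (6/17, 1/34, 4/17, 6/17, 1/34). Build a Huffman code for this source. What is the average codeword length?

Repeatedly combine the two least-probable nodes; the expected code length is the sum of the merged weights.
merge 1/34 + 1/34 → 1/17
merge 1/17 + 4/17 → 5/17
merge 5/17 + 6/17 → 11/17
merge 6/17 + 11/17 → 1
L = 1/17 + 5/17 + 11/17 + 1 = 2 bits/symbol.

2 bits/symbol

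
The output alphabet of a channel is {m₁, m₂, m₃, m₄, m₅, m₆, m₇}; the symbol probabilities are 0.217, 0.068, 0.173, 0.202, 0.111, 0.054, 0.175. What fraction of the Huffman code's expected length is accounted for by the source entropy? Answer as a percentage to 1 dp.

Entropy H = −Σ p log₂ p ≈ 2.6655 bits.
Huffman merges: 27/500+17/250→61/500; 111/1000+61/500→233/1000; 173/1000+7/40→87/250; 101/500+217/1000→419/1000; 233/1000+87/250→581/1000; 419/1000+581/1000→1. L = 2703/1000 ≈ 2.7030.
Efficiency = H/L = 2.6655/2.7030 = 98.6%.

98.6%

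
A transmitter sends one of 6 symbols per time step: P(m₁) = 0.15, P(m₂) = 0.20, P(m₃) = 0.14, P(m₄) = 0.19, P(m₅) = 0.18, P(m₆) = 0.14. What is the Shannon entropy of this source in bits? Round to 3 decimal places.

H = −Σ pᵢ log₂ pᵢ.
−0.15·log₂(0.15) = 0.4105
−0.20·log₂(0.20) = 0.4644
−0.14·log₂(0.14) = 0.3971
−0.19·log₂(0.19) = 0.4552
−0.18·log₂(0.18) = 0.4453
−0.14·log₂(0.14) = 0.3971
Sum ≈ 2.5697 → 2.570 bits.

2.570 bits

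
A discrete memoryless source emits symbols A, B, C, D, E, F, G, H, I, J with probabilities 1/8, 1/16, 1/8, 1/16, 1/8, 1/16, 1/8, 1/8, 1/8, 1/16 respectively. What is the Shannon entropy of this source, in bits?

Each probability is a power of 1/2, so log₂(1/p) is an integer.
H = Σ p·log₂(1/p) = 1/8·3 + 1/16·4 + 1/8·3 + 1/16·4 + 1/8·3 + 1/16·4 + 1/8·3 + 1/8·3 + 1/8·3 + 1/16·4 = 3.25 bits.

3.25 bits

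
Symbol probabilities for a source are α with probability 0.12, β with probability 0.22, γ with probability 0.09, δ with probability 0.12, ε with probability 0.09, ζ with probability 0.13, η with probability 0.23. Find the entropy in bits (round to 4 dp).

2.7103 bits

H = −Σ pᵢ log₂ pᵢ.
−0.12·log₂(0.12) = 0.3671
−0.22·log₂(0.22) = 0.4806
−0.09·log₂(0.09) = 0.3127
−0.12·log₂(0.12) = 0.3671
−0.09·log₂(0.09) = 0.3127
−0.13·log₂(0.13) = 0.3826
−0.23·log₂(0.23) = 0.4877
Sum ≈ 2.7103 → 2.7103 bits.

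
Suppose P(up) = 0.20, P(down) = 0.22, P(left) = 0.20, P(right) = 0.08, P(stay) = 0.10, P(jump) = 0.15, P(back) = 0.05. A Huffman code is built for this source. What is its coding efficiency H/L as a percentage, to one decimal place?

Entropy H = −Σ p log₂ p ≈ 2.6597 bits.
Huffman merges: 1/20+2/25→13/100; 1/10+13/100→23/100; 3/20+1/5→7/20; 1/5+11/50→21/50; 23/100+7/20→29/50; 21/50+29/50→1. L = 271/100 ≈ 2.7100.
Efficiency = H/L = 2.6597/2.7100 = 98.1%.

98.1%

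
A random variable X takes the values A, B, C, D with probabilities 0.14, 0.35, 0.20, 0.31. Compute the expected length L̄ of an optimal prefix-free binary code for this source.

1.99 bits/symbol

Repeatedly combine the two least-probable nodes; the expected code length is the sum of the merged weights.
merge 7/50 + 1/5 → 17/50
merge 31/100 + 17/50 → 13/20
merge 7/20 + 13/20 → 1
L = 17/50 + 13/20 + 1 = 199/100 = 1.99 bits/symbol.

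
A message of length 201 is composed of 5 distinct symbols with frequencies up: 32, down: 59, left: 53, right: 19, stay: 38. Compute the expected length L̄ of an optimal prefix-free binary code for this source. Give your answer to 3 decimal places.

Probabilities are the counts divided by 201.
Repeatedly combine the two least-probable nodes; the expected code length is the sum of the merged weights.
merge 19/201 + 32/201 → 17/67
merge 38/201 + 17/67 → 89/201
merge 53/201 + 59/201 → 112/201
merge 89/201 + 112/201 → 1
L = 17/67 + 89/201 + 112/201 + 1 = 151/67 ≈ 2.254 bits/symbol.

2.254 bits/symbol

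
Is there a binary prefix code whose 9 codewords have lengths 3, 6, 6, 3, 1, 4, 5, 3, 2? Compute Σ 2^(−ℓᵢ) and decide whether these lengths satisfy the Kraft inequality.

1.25; no

With common denominator 2^6 = 64: Σ 2^(−ℓᵢ) = 8/64 + 1/64 + 1/64 + 8/64 + 32/64 + 4/64 + 2/64 + 8/64 + 16/64 = 80/64 = 1.25.
Kraft's inequality requires Σ ≤ 1; here Σ = 1.25 > 1, so no such prefix code exists.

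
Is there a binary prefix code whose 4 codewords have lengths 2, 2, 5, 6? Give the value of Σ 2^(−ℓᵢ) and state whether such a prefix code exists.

0.546875; yes

With common denominator 2^6 = 64: Σ 2^(−ℓᵢ) = 16/64 + 16/64 + 2/64 + 1/64 = 35/64 = 0.546875.
Kraft's inequality requires Σ ≤ 1; here Σ = 0.546875 ≤ 1, so such a prefix code exists.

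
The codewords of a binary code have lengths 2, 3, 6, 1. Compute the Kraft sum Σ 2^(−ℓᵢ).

0.890625

With common denominator 2^6 = 64: Σ 2^(−ℓᵢ) = 16/64 + 8/64 + 1/64 + 32/64 = 57/64 = 0.890625.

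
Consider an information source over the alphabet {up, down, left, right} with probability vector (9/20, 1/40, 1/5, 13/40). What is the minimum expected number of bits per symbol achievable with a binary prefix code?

1.775 bits/symbol

Repeatedly combine the two least-probable nodes; the expected code length is the sum of the merged weights.
merge 1/40 + 1/5 → 9/40
merge 9/40 + 13/40 → 11/20
merge 9/20 + 11/20 → 1
L = 9/40 + 11/20 + 1 = 71/40 = 1.775 bits/symbol.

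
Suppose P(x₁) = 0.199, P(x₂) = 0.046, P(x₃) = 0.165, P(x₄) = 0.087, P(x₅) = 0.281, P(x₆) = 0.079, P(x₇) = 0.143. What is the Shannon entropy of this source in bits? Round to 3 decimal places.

2.608 bits

H = −Σ pᵢ log₂ pᵢ.
−0.199·log₂(0.199) = 0.4635
−0.046·log₂(0.046) = 0.2043
−0.165·log₂(0.165) = 0.4289
−0.087·log₂(0.087) = 0.3065
−0.281·log₂(0.281) = 0.5146
−0.079·log₂(0.079) = 0.2893
−0.143·log₂(0.143) = 0.4012
Sum ≈ 2.6084 → 2.608 bits.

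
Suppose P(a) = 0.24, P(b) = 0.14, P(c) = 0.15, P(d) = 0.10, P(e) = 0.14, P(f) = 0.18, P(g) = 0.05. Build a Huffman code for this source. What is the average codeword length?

2.73 bits/symbol

Repeatedly combine the two least-probable nodes; the expected code length is the sum of the merged weights.
merge 1/20 + 1/10 → 3/20
merge 7/50 + 7/50 → 7/25
merge 3/20 + 3/20 → 3/10
merge 9/50 + 6/25 → 21/50
merge 7/25 + 3/10 → 29/50
merge 21/50 + 29/50 → 1
L = 3/20 + 7/25 + 3/10 + 21/50 + 29/50 + 1 = 273/100 = 2.73 bits/symbol.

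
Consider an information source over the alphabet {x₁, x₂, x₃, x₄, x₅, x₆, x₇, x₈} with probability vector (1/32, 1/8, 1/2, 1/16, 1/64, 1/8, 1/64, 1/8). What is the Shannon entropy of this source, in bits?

2.21875 bits

Each probability is a power of 1/2, so log₂(1/p) is an integer.
H = Σ p·log₂(1/p) = 1/32·5 + 1/8·3 + 1/2·1 + 1/16·4 + 1/64·6 + 1/8·3 + 1/64·6 + 1/8·3 = 2.21875 bits.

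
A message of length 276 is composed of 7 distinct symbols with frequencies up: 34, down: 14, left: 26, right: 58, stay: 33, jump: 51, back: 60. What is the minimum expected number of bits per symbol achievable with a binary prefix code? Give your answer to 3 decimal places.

Probabilities are the counts divided by 276.
Repeatedly combine the two least-probable nodes; the expected code length is the sum of the merged weights.
merge 7/138 + 13/138 → 10/69
merge 11/92 + 17/138 → 67/276
merge 10/69 + 17/92 → 91/276
merge 29/138 + 5/23 → 59/138
merge 67/276 + 91/276 → 79/138
merge 59/138 + 79/138 → 1
L = 10/69 + 67/276 + 91/276 + 59/138 + 79/138 + 1 = 125/46 ≈ 2.717 bits/symbol.

2.717 bits/symbol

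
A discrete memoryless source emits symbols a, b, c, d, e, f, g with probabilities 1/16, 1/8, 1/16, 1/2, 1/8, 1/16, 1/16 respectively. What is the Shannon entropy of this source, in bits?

2.25 bits

Each probability is a power of 1/2, so log₂(1/p) is an integer.
H = Σ p·log₂(1/p) = 1/16·4 + 1/8·3 + 1/16·4 + 1/2·1 + 1/8·3 + 1/16·4 + 1/16·4 = 2.25 bits.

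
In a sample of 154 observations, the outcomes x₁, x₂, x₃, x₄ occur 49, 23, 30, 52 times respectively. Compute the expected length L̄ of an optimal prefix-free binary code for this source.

2 bits/symbol

Probabilities are the counts divided by 154.
Repeatedly combine the two least-probable nodes; the expected code length is the sum of the merged weights.
merge 23/154 + 15/77 → 53/154
merge 7/22 + 26/77 → 101/154
merge 53/154 + 101/154 → 1
L = 53/154 + 101/154 + 1 = 2 bits/symbol.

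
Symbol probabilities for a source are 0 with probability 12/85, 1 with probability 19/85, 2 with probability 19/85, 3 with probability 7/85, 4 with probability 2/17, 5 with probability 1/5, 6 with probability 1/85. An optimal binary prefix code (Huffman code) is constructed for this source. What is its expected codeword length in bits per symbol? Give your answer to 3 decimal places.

2.647 bits/symbol

Repeatedly combine the two least-probable nodes; the expected code length is the sum of the merged weights.
merge 1/85 + 7/85 → 8/85
merge 8/85 + 2/17 → 18/85
merge 12/85 + 1/5 → 29/85
merge 18/85 + 19/85 → 37/85
merge 19/85 + 29/85 → 48/85
merge 37/85 + 48/85 → 1
L = 8/85 + 18/85 + 29/85 + 37/85 + 48/85 + 1 = 45/17 ≈ 2.647 bits/symbol.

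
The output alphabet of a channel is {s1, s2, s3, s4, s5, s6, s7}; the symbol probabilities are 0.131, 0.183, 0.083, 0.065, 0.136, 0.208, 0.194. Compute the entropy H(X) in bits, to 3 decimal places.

H = −Σ pᵢ log₂ pᵢ.
−0.131·log₂(0.131) = 0.3841
−0.183·log₂(0.183) = 0.4484
−0.083·log₂(0.083) = 0.2980
−0.065·log₂(0.065) = 0.2563
−0.136·log₂(0.136) = 0.3915
−0.208·log₂(0.208) = 0.4712
−0.194·log₂(0.194) = 0.4590
Sum ≈ 2.7085 → 2.708 bits.

2.708 bits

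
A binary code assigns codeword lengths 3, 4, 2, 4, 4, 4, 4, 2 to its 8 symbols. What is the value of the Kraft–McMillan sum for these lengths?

With common denominator 2^4 = 16: Σ 2^(−ℓᵢ) = 2/16 + 1/16 + 4/16 + 1/16 + 1/16 + 1/16 + 1/16 + 4/16 = 15/16 = 0.9375.

0.9375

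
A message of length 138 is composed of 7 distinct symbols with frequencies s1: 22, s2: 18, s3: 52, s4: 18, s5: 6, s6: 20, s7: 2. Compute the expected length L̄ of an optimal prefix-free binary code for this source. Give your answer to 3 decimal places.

2.493 bits/symbol

Probabilities are the counts divided by 138.
Repeatedly combine the two least-probable nodes; the expected code length is the sum of the merged weights.
merge 1/69 + 1/23 → 4/69
merge 4/69 + 3/23 → 13/69
merge 3/23 + 10/69 → 19/69
merge 11/69 + 13/69 → 8/23
merge 19/69 + 8/23 → 43/69
merge 26/69 + 43/69 → 1
L = 4/69 + 13/69 + 19/69 + 8/23 + 43/69 + 1 = 172/69 ≈ 2.493 bits/symbol.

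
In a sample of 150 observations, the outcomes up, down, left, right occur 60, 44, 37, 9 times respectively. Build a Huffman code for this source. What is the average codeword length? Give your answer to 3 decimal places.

Probabilities are the counts divided by 150.
Repeatedly combine the two least-probable nodes; the expected code length is the sum of the merged weights.
merge 3/50 + 37/150 → 23/75
merge 22/75 + 23/75 → 3/5
merge 2/5 + 3/5 → 1
L = 23/75 + 3/5 + 1 = 143/75 ≈ 1.907 bits/symbol.

1.907 bits/symbol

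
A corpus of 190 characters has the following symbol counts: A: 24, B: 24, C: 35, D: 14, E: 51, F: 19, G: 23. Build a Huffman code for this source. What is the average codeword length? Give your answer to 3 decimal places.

Probabilities are the counts divided by 190.
Repeatedly combine the two least-probable nodes; the expected code length is the sum of the merged weights.
merge 7/95 + 1/10 → 33/190
merge 23/190 + 12/95 → 47/190
merge 12/95 + 33/190 → 3/10
merge 7/38 + 47/190 → 41/95
merge 51/190 + 3/10 → 54/95
merge 41/95 + 54/95 → 1
L = 33/190 + 47/190 + 3/10 + 41/95 + 54/95 + 1 = 517/190 ≈ 2.721 bits/symbol.

2.721 bits/symbol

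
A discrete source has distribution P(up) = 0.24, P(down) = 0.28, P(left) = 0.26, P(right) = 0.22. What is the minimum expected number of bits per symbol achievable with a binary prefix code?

Repeatedly combine the two least-probable nodes; the expected code length is the sum of the merged weights.
merge 11/50 + 6/25 → 23/50
merge 13/50 + 7/25 → 27/50
merge 23/50 + 27/50 → 1
L = 23/50 + 27/50 + 1 = 2 bits/symbol.

2 bits/symbol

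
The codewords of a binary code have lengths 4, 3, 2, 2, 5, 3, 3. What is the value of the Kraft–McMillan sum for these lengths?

0.96875

With common denominator 2^5 = 32: Σ 2^(−ℓᵢ) = 2/32 + 4/32 + 8/32 + 8/32 + 1/32 + 4/32 + 4/32 = 31/32 = 0.96875.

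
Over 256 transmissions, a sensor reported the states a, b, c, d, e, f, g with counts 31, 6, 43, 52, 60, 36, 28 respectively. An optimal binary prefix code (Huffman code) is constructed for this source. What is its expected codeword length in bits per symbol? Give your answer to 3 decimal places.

Probabilities are the counts divided by 256.
Repeatedly combine the two least-probable nodes; the expected code length is the sum of the merged weights.
merge 3/128 + 7/64 → 17/128
merge 31/256 + 17/128 → 65/256
merge 9/64 + 43/256 → 79/256
merge 13/64 + 15/64 → 7/16
merge 65/256 + 79/256 → 9/16
merge 7/16 + 9/16 → 1
L = 17/128 + 65/256 + 79/256 + 7/16 + 9/16 + 1 = 345/128 ≈ 2.695 bits/symbol.

2.695 bits/symbol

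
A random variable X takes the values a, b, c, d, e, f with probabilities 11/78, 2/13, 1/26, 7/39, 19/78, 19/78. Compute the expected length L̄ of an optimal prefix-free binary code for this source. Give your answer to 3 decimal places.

2.513 bits/symbol

Repeatedly combine the two least-probable nodes; the expected code length is the sum of the merged weights.
merge 1/26 + 11/78 → 7/39
merge 2/13 + 7/39 → 1/3
merge 7/39 + 19/78 → 11/26
merge 19/78 + 1/3 → 15/26
merge 11/26 + 15/26 → 1
L = 7/39 + 1/3 + 11/26 + 15/26 + 1 = 98/39 ≈ 2.513 bits/symbol.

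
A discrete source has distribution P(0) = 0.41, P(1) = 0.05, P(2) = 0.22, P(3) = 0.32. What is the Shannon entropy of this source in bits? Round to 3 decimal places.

1.750 bits

H = −Σ pᵢ log₂ pᵢ.
−0.41·log₂(0.41) = 0.5274
−0.05·log₂(0.05) = 0.2161
−0.22·log₂(0.22) = 0.4806
−0.32·log₂(0.32) = 0.5260
Sum ≈ 1.7501 → 1.750 bits.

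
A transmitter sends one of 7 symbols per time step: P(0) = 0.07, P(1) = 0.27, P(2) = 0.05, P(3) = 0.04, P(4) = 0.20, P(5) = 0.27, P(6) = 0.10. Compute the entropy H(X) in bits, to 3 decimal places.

2.487 bits

H = −Σ pᵢ log₂ pᵢ.
−0.07·log₂(0.07) = 0.2686
−0.27·log₂(0.27) = 0.5100
−0.05·log₂(0.05) = 0.2161
−0.04·log₂(0.04) = 0.1858
−0.20·log₂(0.20) = 0.4644
−0.27·log₂(0.27) = 0.5100
−0.10·log₂(0.10) = 0.3322
Sum ≈ 2.4870 → 2.487 bits.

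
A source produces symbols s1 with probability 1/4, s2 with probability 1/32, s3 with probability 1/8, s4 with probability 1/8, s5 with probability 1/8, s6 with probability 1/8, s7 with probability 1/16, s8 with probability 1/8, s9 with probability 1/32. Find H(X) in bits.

2.9375 bits

Each probability is a power of 1/2, so log₂(1/p) is an integer.
H = Σ p·log₂(1/p) = 1/4·2 + 1/32·5 + 1/8·3 + 1/8·3 + 1/8·3 + 1/8·3 + 1/16·4 + 1/8·3 + 1/32·5 = 2.9375 bits.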